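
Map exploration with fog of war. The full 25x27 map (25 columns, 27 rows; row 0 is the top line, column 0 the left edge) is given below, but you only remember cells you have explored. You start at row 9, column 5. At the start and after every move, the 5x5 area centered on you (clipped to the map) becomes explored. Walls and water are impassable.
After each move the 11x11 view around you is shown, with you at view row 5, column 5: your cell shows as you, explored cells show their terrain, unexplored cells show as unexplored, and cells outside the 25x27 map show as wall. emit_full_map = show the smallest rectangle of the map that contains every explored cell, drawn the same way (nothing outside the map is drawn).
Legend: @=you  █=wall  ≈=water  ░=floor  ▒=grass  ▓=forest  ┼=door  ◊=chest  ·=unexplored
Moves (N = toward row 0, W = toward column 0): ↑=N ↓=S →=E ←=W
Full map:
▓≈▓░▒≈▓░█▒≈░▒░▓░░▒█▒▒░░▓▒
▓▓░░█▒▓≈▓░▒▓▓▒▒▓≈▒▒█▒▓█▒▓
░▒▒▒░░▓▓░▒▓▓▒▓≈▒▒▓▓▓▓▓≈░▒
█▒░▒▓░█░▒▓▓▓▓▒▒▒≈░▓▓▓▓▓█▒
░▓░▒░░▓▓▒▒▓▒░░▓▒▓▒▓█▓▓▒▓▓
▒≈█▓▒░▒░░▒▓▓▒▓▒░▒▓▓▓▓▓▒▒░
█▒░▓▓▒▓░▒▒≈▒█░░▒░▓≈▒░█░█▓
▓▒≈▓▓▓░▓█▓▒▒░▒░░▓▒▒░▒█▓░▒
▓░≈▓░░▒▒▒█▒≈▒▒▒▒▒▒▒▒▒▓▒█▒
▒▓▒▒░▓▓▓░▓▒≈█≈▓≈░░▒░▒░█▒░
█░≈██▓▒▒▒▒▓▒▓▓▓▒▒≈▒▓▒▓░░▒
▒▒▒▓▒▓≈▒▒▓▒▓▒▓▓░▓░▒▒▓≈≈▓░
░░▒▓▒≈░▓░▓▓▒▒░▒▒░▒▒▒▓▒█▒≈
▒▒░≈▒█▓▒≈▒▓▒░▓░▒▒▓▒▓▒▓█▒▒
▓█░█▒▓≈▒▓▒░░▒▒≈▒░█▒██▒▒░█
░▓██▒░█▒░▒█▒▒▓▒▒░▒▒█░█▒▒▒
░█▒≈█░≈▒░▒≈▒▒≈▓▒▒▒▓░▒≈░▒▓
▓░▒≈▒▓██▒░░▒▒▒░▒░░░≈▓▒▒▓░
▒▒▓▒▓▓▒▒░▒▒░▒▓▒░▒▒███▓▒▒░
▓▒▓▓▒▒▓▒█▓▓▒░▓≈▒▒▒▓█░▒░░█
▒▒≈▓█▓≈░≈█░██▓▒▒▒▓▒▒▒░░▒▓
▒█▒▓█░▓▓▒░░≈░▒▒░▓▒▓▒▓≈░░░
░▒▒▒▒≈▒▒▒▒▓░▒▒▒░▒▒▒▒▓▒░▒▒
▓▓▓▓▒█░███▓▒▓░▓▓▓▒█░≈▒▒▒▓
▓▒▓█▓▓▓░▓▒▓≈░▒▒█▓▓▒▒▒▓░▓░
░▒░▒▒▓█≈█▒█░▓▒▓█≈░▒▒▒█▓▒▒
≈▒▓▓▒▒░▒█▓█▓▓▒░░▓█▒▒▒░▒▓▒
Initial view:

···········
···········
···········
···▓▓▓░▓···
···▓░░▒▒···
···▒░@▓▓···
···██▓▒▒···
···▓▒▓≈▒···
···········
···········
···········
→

···········
···········
···········
··▓▓▓░▓█···
··▓░░▒▒▒···
··▒░▓@▓░···
··██▓▒▒▒···
··▓▒▓≈▒▒···
···········
···········
···········

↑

···········
···········
···········
···▓▒▓░▒···
··▓▓▓░▓█···
··▓░░@▒▒···
··▒░▓▓▓░···
··██▓▒▒▒···
··▓▒▓≈▒▒···
···········
···········

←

···········
···········
···········
···▓▓▒▓░▒··
···▓▓▓░▓█··
···▓░@▒▒▒··
···▒░▓▓▓░··
···██▓▒▒▒··
···▓▒▓≈▒▒··
···········
···········

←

█··········
█··········
█··········
█··░▓▓▒▓░▒·
█··≈▓▓▓░▓█·
█··≈▓@░▒▒▒·
█··▒▒░▓▓▓░·
█··≈██▓▒▒▒·
█···▓▒▓≈▒▒·
█··········
█··········

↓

█··········
█··········
█··░▓▓▒▓░▒·
█··≈▓▓▓░▓█·
█··≈▓░░▒▒▒·
█··▒▒@▓▓▓░·
█··≈██▓▒▒▒·
█··▒▓▒▓≈▒▒·
█··········
█··········
█··········

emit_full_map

░▓▓▒▓░▒
≈▓▓▓░▓█
≈▓░░▒▒▒
▒▒@▓▓▓░
≈██▓▒▒▒
▒▓▒▓≈▒▒

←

██·········
██·········
██··░▓▓▒▓░▒
██·▒≈▓▓▓░▓█
██·░≈▓░░▒▒▒
██·▓▒@░▓▓▓░
██·░≈██▓▒▒▒
██·▒▒▓▒▓≈▒▒
██·········
██·········
██·········

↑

██·········
██·········
██·········
██·▒░▓▓▒▓░▒
██·▒≈▓▓▓░▓█
██·░≈@░░▒▒▒
██·▓▒▒░▓▓▓░
██·░≈██▓▒▒▒
██·▒▒▓▒▓≈▒▒
██·········
██·········

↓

██·········
██·········
██·▒░▓▓▒▓░▒
██·▒≈▓▓▓░▓█
██·░≈▓░░▒▒▒
██·▓▒@░▓▓▓░
██·░≈██▓▒▒▒
██·▒▒▓▒▓≈▒▒
██·········
██·········
██·········

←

███········
███········
███·▒░▓▓▒▓░
███▓▒≈▓▓▓░▓
███▓░≈▓░░▒▒
███▒▓@▒░▓▓▓
████░≈██▓▒▒
███▒▒▒▓▒▓≈▒
███········
███········
███········

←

████·······
████·······
████·▒░▓▓▒▓
████▓▒≈▓▓▓░
████▓░≈▓░░▒
████▒@▒▒░▓▓
█████░≈██▓▒
████▒▒▒▓▒▓≈
████·······
████·······
████·······

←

█████······
█████······
█████·▒░▓▓▒
█████▓▒≈▓▓▓
█████▓░≈▓░░
█████@▓▒▒░▓
██████░≈██▓
█████▒▒▒▓▒▓
█████······
█████······
█████······

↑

█████······
█████······
█████······
██████▒░▓▓▒
█████▓▒≈▓▓▓
█████@░≈▓░░
█████▒▓▒▒░▓
██████░≈██▓
█████▒▒▒▓▒▓
█████······
█████······

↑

█████······
█████······
█████······
█████▒≈█···
██████▒░▓▓▒
█████@▒≈▓▓▓
█████▓░≈▓░░
█████▒▓▒▒░▓
██████░≈██▓
█████▒▒▒▓▒▓
█████······

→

████·······
████·······
████·······
████▒≈█▓···
█████▒░▓▓▒▓
████▓@≈▓▓▓░
████▓░≈▓░░▒
████▒▓▒▒░▓▓
█████░≈██▓▒
████▒▒▒▓▒▓≈
████·······

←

█████······
█████······
█████······
█████▒≈█▓··
██████▒░▓▓▒
█████@▒≈▓▓▓
█████▓░≈▓░░
█████▒▓▒▒░▓
██████░≈██▓
█████▒▒▒▓▒▓
█████······

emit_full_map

▒≈█▓·····
█▒░▓▓▒▓░▒
@▒≈▓▓▓░▓█
▓░≈▓░░▒▒▒
▒▓▒▒░▓▓▓░
█░≈██▓▒▒▒
▒▒▒▓▒▓≈▒▒

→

████·······
████·······
████·······
████▒≈█▓···
█████▒░▓▓▒▓
████▓@≈▓▓▓░
████▓░≈▓░░▒
████▒▓▒▒░▓▓
█████░≈██▓▒
████▒▒▒▓▒▓≈
████·······

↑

████·······
████·······
████·······
████░▓░▒···
████▒≈█▓···
█████@░▓▓▒▓
████▓▒≈▓▓▓░
████▓░≈▓░░▒
████▒▓▒▒░▓▓
█████░≈██▓▒
████▒▒▒▓▒▓≈

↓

████·······
████·······
████░▓░▒···
████▒≈█▓···
█████▒░▓▓▒▓
████▓@≈▓▓▓░
████▓░≈▓░░▒
████▒▓▒▒░▓▓
█████░≈██▓▒
████▒▒▒▓▒▓≈
████·······

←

█████······
█████······
█████░▓░▒··
█████▒≈█▓··
██████▒░▓▓▒
█████@▒≈▓▓▓
█████▓░≈▓░░
█████▒▓▒▒░▓
██████░≈██▓
█████▒▒▒▓▒▓
█████······

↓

█████······
█████░▓░▒··
█████▒≈█▓··
██████▒░▓▓▒
█████▓▒≈▓▓▓
█████@░≈▓░░
█████▒▓▒▒░▓
██████░≈██▓
█████▒▒▒▓▒▓
█████······
█████······

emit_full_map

░▓░▒·····
▒≈█▓·····
█▒░▓▓▒▓░▒
▓▒≈▓▓▓░▓█
@░≈▓░░▒▒▒
▒▓▒▒░▓▓▓░
█░≈██▓▒▒▒
▒▒▒▓▒▓≈▒▒


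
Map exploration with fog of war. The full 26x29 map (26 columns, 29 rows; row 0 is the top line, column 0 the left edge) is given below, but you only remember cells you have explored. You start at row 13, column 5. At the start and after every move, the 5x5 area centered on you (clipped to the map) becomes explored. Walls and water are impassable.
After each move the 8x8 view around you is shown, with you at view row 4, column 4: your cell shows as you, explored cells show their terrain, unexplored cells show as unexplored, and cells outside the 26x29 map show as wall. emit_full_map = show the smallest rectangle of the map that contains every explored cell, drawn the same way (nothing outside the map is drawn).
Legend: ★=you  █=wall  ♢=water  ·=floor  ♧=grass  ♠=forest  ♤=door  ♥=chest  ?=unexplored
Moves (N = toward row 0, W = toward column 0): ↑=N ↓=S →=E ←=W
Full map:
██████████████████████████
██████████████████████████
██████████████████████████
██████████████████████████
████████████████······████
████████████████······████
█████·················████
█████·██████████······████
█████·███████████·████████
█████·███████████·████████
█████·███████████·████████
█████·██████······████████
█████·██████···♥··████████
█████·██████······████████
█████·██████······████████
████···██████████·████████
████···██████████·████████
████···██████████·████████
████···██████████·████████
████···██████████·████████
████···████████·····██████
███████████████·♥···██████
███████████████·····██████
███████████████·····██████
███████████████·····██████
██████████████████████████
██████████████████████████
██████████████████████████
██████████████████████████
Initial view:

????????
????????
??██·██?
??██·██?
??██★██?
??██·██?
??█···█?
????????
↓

????????
??██·██?
??██·██?
??██·██?
??██★██?
??█···█?
??█···█?
????????

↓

??██·██?
??██·██?
??██·██?
??██·██?
??█·★·█?
??█···█?
??█···█?
????????

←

???██·██
???██·██
??███·██
??███·██
??██★··█
??██···█
??██···█
????????

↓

???██·██
??███·██
??███·██
??██···█
??██★··█
??██···█
??██···?
????????

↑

???██·██
???██·██
??███·██
??███·██
??██★··█
??██···█
??██···█
??██···?

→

??██·██?
??██·██?
?███·██?
?███·██?
?██·★·█?
?██···█?
?██···█?
?██···??

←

???██·██
???██·██
??███·██
??███·██
??██★··█
??██···█
??██···█
??██···?

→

??██·██?
??██·██?
?███·██?
?███·██?
?██·★·█?
?██···█?
?██···█?
?██···??

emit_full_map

?██·██
?██·██
███·██
███·██
██·★·█
██···█
██···█
██···?

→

?██·██??
?██·██??
███·███?
███·███?
██··★██?
██···██?
██···██?
██···???

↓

?██·██??
███·███?
███·███?
██···██?
██··★██?
██···██?
██···██?
????????

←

??██·██?
?███·███
?███·███
?██···██
?██·★·██
?██···██
?██···██
????????

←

???██·██
??███·██
??███·██
??██···█
??██★··█
??██···█
??██···█
????????

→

??██·██?
?███·███
?███·███
?██···██
?██·★·██
?██···██
?██···██
????????

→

?██·██??
███·███?
███·███?
██···██?
██··★██?
██···██?
██···██?
????????

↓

███·███?
███·███?
██···██?
██···██?
██··★██?
██···██?
??···██?
????????

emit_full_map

?██·██?
?██·██?
███·███
███·███
██···██
██···██
██··★██
██···██
??···██

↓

███·███?
██···██?
██···██?
██···██?
██··★██?
??···██?
??···██?
????????

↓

██···██?
██···██?
██···██?
██···██?
??··★██?
??···██?
??█████?
????????

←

?██···██
?██···██
?██···██
?██···██
??█·★·██
??█···██
??██████
????????

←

??██···█
??██···█
??██···█
??██···█
??██★··█
??██···█
??██████
????????

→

?██···██
?██···██
?██···██
?██···██
?██·★·██
?██···██
?███████
????????

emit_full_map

?██·██?
?██·██?
███·███
███·███
██···██
██···██
██···██
██···██
██·★·██
██···██
███████

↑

?███·███
?██···██
?██···██
?██···██
?██·★·██
?██···██
?██···██
?███████

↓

?██···██
?██···██
?██···██
?██···██
?██·★·██
?██···██
?███████
????????

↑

?███·███
?██···██
?██···██
?██···██
?██·★·██
?██···██
?██···██
?███████

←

??███·██
??██···█
??██···█
??██···█
??██★··█
??██···█
??██···█
??██████


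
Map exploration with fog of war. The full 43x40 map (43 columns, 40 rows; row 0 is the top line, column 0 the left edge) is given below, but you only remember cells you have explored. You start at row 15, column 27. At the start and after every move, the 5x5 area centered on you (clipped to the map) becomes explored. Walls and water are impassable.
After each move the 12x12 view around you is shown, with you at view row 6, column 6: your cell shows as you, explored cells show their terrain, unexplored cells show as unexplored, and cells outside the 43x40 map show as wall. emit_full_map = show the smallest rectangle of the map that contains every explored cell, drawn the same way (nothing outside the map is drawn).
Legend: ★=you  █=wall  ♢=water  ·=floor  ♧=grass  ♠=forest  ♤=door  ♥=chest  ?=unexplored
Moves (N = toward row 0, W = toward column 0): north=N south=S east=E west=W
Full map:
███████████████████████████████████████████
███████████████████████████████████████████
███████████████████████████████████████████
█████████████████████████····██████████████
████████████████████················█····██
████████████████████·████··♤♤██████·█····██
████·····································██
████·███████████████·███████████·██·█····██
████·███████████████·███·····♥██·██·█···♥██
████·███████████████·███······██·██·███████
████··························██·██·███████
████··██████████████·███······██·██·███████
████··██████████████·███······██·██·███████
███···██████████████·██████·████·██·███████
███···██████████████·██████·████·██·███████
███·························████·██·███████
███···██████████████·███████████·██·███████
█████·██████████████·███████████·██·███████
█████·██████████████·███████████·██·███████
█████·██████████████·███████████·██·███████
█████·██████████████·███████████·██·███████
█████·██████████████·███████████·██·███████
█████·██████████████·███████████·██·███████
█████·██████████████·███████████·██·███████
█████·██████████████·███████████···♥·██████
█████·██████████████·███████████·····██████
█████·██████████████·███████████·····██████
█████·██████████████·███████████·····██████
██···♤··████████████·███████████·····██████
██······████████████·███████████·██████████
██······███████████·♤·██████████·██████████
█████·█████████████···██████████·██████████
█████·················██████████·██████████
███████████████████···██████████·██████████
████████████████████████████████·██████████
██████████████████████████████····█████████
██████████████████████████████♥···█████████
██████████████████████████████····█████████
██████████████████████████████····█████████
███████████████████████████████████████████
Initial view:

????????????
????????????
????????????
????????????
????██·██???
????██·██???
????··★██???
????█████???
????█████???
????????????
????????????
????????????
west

????????????
????????????
????????????
????????????
????███·██??
????███·██??
????··★·██??
????██████??
????██████??
????????????
????????????
????????????

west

????????????
????????????
????????????
????????????
????████·██?
????████·██?
????··★··██?
????███████?
????███████?
????????????
????????????
????????????

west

????????????
????????????
????????????
????????????
????█████·██
????█████·██
????··★···██
????████████
????████████
????????????
????????????
????????????

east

????????????
????????????
????????????
????????????
???█████·██?
???█████·██?
???···★··██?
???████████?
???████████?
????????????
????????????
????????????

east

????????????
????????????
????????????
????????????
??█████·██??
??█████·██??
??····★·██??
??████████??
??████████??
????????????
????????????
????????????

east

????????????
????????????
????????????
????????????
?█████·██???
?█████·██???
?·····★██???
?████████???
?████████???
????????????
????????????
????????????

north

????????????
????????????
????????????
????????????
????·····???
?█████·██???
?█████★██???
?······██???
?████████???
?████████???
????????????
????????????

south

????????????
????????????
????????????
????·····???
?█████·██???
?█████·██???
?·····★██???
?████████???
?████████???
????????????
????????????
????????????

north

????????????
????????????
????????????
????????????
????·····???
?█████·██???
?█████★██???
?······██???
?████████???
?████████???
????????????
????????????

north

????????????
????????????
????????????
????????????
????·····???
????·····???
?█████★██???
?█████·██???
?······██???
?████████???
?████████???
????????????

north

????????????
????????????
????????????
????????????
????·····???
????·····???
????··★··???
?█████·██???
?█████·██???
?······██???
?████████???
?████████???

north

????????????
????????????
????????????
????????????
????·····???
????·····???
????··★··???
????·····???
?█████·██???
?█████·██???
?······██???
?████████???

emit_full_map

???·····
???·····
???··★··
???·····
█████·██
█████·██
······██
████████
████████

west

????????????
????????????
????????????
????????????
????······??
????······??
????··★···??
????······??
??█████·██??
??█████·██??
??······██??
??████████??

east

????????????
????????????
????????????
????????????
???······???
???······???
???···★··???
???······???
?█████·██???
?█████·██???
?······██???
?████████???

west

????????????
????????????
????????????
????????????
????······??
????······??
????··★···??
????······??
??█████·██??
??█████·██??
??······██??
??████████??

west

????????????
????????????
????????????
????????????
????█······?
????·······?
????█·★····?
????█······?
???█████·██?
???█████·██?
???······██?
???████████?

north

????????????
????????????
????????????
????????????
????█····???
????█······?
????··★····?
????█······?
????█······?
???█████·██?
???█████·██?
???······██?

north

????????????
????????????
????????????
????????????
????█████???
????█····???
????█·★····?
????·······?
????█······?
????█······?
???█████·██?
???█████·██?

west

????????????
????????????
????????????
????????????
????██████??
????██····??
????██★·····
????········
????██······
?????█······
????█████·██
????█████·██

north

????????????
????????????
????????????
????????????
????·····???
????██████??
????██★···??
????██······
????········
????██······
?????█······
????█████·██

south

????????????
????????????
????????????
????·····???
????██████??
????██····??
????██★·····
????········
????██······
?????█······
????█████·██
????█████·██

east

????????????
????????????
????????????
???·····????
???██████???
???██····???
???██·★····?
???········?
???██······?
????█······?
???█████·██?
???█████·██?

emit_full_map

·····???
██████??
██····??
██·★····
········
██······
?█······
█████·██
█████·██
······██
████████
████████


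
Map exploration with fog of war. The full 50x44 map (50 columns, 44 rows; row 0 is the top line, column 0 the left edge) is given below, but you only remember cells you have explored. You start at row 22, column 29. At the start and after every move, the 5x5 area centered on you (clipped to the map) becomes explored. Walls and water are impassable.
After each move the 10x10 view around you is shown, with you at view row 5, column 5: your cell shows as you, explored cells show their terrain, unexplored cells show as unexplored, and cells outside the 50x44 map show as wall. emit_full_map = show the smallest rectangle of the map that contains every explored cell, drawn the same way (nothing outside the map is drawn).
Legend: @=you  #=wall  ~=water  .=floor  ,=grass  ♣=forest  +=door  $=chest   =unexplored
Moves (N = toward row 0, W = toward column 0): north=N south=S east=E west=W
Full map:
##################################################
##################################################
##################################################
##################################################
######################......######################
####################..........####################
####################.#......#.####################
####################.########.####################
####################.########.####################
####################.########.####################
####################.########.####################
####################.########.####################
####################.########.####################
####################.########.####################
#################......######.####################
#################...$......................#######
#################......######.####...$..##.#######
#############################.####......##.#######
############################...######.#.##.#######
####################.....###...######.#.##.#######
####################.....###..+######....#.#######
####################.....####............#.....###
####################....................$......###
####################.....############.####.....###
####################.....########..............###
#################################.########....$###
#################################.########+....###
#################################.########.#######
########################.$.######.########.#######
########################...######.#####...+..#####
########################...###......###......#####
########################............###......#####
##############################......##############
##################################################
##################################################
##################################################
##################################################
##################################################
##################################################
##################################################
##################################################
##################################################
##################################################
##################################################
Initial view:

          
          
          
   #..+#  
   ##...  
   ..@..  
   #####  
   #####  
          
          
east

          
          
          
  #..+##  
  ##....  
  ...@..  
  ######  
  ######  
          
          

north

          
          
          
   ...##  
  #..+##  
  ##.@..  
  ......  
  ######  
  ######  
          

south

          
          
   ...##  
  #..+##  
  ##....  
  ...@..  
  ######  
  ######  
          
          

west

          
          
    ...## 
   #..+## 
   ##.... 
   ..@... 
   ###### 
   ###### 
          
          

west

          
          
     ...##
   ##..+##
   ###....
   ..@....
   #######
   #######
          
          

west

          
          
      ...#
   ###..+#
   ####...
   ..@....
   #######
   #######
          
          

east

          
          
     ...##
  ###..+##
  ####....
  ...@....
  ########
  ########
          
          

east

          
          
    ...## 
 ###..+## 
 ####.... 
 ....@... 
 ######## 
 ######## 
          
          

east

          
          
   ...##  
###..+##  
####....  
.....@..  
########  
########  
          
          

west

          
          
    ...## 
 ###..+## 
 ####.... 
 ....@... 
 ######## 
 ######## 
          
          

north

          
          
          
   #...## 
 ###..+## 
 ####@... 
 ........ 
 ######## 
 ######## 
          

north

          
          
          
   #...#  
   #...## 
 ###.@+## 
 ####.... 
 ........ 
 ######## 
 ######## 

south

          
          
   #...#  
   #...## 
 ###..+## 
 ####@... 
 ........ 
 ######## 
 ######## 
          

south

          
   #...#  
   #...## 
 ###..+## 
 ####.... 
 ....@... 
 ######## 
 ######## 
          
          

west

          
    #...# 
    #...##
  ###..+##
  ####....
  ...@....
  ########
  ########
          
          

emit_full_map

  #...# 
  #...##
###..+##
####....
...@....
########
########

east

          
   #...#  
   #...## 
 ###..+## 
 ####.... 
 ....@... 
 ######## 
 ######## 
          
          

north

          
          
   #...#  
   #...## 
 ###..+## 
 ####@... 
 ........ 
 ######## 
 ######## 
          

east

          
          
  #...#   
  #...##  
###..+##  
####.@..  
........  
########  
########  
          

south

          
  #...#   
  #...##  
###..+##  
####....  
.....@..  
########  
########  
          
          

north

          
          
  #...#   
  #...##  
###..+##  
####.@..  
........  
########  
########  
          


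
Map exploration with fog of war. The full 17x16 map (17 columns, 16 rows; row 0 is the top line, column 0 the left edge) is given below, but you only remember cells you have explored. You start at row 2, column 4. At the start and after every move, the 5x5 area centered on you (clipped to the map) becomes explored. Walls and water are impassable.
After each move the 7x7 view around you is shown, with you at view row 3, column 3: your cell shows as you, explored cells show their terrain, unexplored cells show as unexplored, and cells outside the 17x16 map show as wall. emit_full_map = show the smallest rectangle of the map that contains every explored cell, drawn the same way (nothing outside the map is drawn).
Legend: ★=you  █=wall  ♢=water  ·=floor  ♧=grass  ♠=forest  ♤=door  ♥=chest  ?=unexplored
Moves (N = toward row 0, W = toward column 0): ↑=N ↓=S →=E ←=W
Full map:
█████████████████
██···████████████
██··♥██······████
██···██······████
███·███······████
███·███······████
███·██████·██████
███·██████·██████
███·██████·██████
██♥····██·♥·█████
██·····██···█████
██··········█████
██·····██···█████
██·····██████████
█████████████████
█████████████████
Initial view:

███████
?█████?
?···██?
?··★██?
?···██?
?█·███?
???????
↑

███████
███████
?█████?
?··★██?
?··♥██?
?···██?
?█·███?

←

███████
███████
?██████
?█·★·██
?█··♥██
?█···██
??█·███

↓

███████
?██████
?█···██
?█·★♥██
?█···██
?██·███
???????

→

███████
██████?
█···██?
█··★██?
█···██?
██·███?
???????

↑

███████
███████
██████?
█··★██?
█··♥██?
█···██?
██·███?

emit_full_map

██████
█··★██
█··♥██
█···██
██·███

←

███████
███████
?██████
?█·★·██
?█··♥██
?█···██
?██·███

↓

███████
?██████
?█···██
?█·★♥██
?█···██
?██·███
???????

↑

███████
███████
?██████
?█·★·██
?█··♥██
?█···██
?██·███

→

███████
███████
██████?
█··★██?
█··♥██?
█···██?
██·███?

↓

███████
██████?
█···██?
█··★██?
█···██?
██·███?
???????

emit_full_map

██████
█···██
█··★██
█···██
██·███


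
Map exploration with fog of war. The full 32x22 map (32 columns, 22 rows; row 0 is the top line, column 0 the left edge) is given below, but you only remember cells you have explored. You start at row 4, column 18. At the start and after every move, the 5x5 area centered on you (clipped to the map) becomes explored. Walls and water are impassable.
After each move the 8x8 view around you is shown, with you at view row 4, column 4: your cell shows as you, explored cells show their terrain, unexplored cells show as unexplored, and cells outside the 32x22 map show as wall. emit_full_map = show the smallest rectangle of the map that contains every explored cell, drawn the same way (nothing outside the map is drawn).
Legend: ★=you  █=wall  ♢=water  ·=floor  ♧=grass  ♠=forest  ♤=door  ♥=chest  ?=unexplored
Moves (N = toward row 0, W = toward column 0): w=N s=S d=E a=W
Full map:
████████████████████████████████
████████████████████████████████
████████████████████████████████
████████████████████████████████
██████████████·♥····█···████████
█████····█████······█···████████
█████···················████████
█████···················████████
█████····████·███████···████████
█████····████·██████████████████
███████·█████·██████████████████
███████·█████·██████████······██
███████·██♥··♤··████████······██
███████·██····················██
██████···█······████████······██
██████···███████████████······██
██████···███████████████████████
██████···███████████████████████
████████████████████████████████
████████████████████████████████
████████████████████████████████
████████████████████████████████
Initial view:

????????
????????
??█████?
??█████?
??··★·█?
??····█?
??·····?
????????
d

????????
????????
?██████?
?██████?
?···★█·?
?····█·?
?······?
????????

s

????????
?██████?
?██████?
?····█·?
?···★█·?
?······?
??·····?
????????

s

?██████?
?██████?
?····█·?
?····█·?
?···★··?
??·····?
??████·?
????????

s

?██████?
?····█·?
?····█·?
?······?
??··★··?
??████·?
??█████?
????????

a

??██████
??····█·
??····█·
??······
??··★···
??█████·
??██████
????????

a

???█████
???····█
??·····█
??······
??··★···
??██████
??██████
????????

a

????████
????····
??······
??······
??··★···
??██████
??██████
????????

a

?????███
?????···
??█·····
??······
??··★···
??·█████
??·█████
????????

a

??????██
??????··
??██····
??······
??··★···
??█·████
??█·████
????????

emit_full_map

????██████
????██████
????····█·
██······█·
··········
··★·······
█·███████·
█·████████

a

???????█
???????·
??███···
??······
??··★···
??██·███
??██·███
????????

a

????????
????????
??████··
??······
??··★···
??███·██
??███·██
????????

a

????????
????????
??█████·
??······
??··★···
??████·█
??████·█
????????

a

????????
????????
??·█████
??······
??··★···
??·████·
??·████·
????????

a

????????
????????
??··████
??······
??··★···
??··████
??··████
????????

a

????????
????????
??···███
??······
??··★···
??···███
??···███
????????

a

????????
????????
??····██
??······
??··★···
??····██
??····██
????????

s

????????
??····██
??······
??······
??··★·██
??····██
??██·██?
????????

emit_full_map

???????????██████
???????????██████
???????????····█·
····█████······█·
·················
·················
··★·████·███████·
····████·████████
██·██????????????

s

??····██
??······
??······
??····██
??··★·██
??██·██?
??██·██?
????????

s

??······
??······
??····██
??····██
??██★██?
??██·██?
??██·██?
????????

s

??······
??····██
??····██
??██·██?
??██★██?
??██·██?
??██·██?
????????

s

??····██
??····██
??██·██?
??██·██?
??██★██?
??██·██?
??█···█?
????????

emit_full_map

???????????██████
???????????██████
???????????····█·
····█████······█·
·················
·················
····████·███████·
····████·████████
██·██????????????
██·██????????????
██★██????????????
██·██????????????
█···█????????????

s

??····██
??██·██?
??██·██?
??██·██?
??██★██?
??█···█?
??█···█?
????????

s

??██·██?
??██·██?
??██·██?
??██·██?
??█·★·█?
??█···█?
??█···█?
????????

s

??██·██?
??██·██?
??██·██?
??█···█?
??█·★·█?
??█···█?
??█···█?
????????

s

??██·██?
??██·██?
??█···█?
??█···█?
??█·★·█?
??█···█?
??█████?
????????

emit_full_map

???????????██████
???????????██████
???????????····█·
····█████······█·
·················
·················
····████·███████·
····████·████████
██·██????????????
██·██????????????
██·██????????????
██·██????????????
█···█????????????
█···█????????????
█·★·█????????????
█···█????????????
█████????????????

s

??██·██?
??█···█?
??█···█?
??█···█?
??█·★·█?
??█████?
??█████?
????????

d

?██·██??
?█···█??
?█···██?
?█···██?
?█··★██?
?██████?
?██████?
????????

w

?██·██??
?██·██??
?█···█·?
?█···██?
?█··★██?
?█···██?
?██████?
?██████?

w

?██·██??
?██·██??
?██·██·?
?█···█·?
?█··★██?
?█···██?
?█···██?
?██████?

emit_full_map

???????????██████
???????????██████
???????????····█·
····█████······█·
·················
·················
····████·███████·
····████·████████
██·██????????????
██·██????????????
██·██????????????
██·██·???????????
█···█·???????????
█··★██???????????
█···██???????????
█···██???????????
██████???????????
██████???????????
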